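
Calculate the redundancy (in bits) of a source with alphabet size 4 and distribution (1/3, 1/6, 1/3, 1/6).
0.0817 bits

Redundancy measures how far a source is from maximum entropy:
R = H_max - H(X)

Maximum entropy for 4 symbols: H_max = log_2(4) = 2.0000 bits
Actual entropy: H(X) = 1.9183 bits
Redundancy: R = 2.0000 - 1.9183 = 0.0817 bits

This redundancy represents potential for compression: the source could be compressed by 0.0817 bits per symbol.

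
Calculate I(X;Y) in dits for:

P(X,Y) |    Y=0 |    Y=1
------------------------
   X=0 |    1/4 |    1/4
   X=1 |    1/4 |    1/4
0.0000 dits

Mutual information: I(X;Y) = H(X) + H(Y) - H(X,Y)

Marginals:
P(X) = (1/2, 1/2), H(X) = 0.3010 dits
P(Y) = (1/2, 1/2), H(Y) = 0.3010 dits

Joint entropy: H(X,Y) = 0.6021 dits

I(X;Y) = 0.3010 + 0.3010 - 0.6021 = 0.0000 dits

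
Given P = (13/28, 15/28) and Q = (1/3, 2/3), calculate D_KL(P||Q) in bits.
0.0529 bits

KL divergence: D_KL(P||Q) = Σ p(x) log(p(x)/q(x))

Computing term by term:
  x=0: 13/28 × log_2[(13/28)/(1/3)] = 13/28 × 0.4780 = 0.2220
  x=1: 15/28 × log_2[(15/28)/(2/3)] = 15/28 × -0.3155 = -0.1690

D_KL(P||Q) = 0.0529 bits

Note: KL divergence is always non-negative and equals 0 iff P = Q.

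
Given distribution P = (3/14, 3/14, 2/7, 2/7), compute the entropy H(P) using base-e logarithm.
1.3761 nats

Shannon entropy is H(X) = -Σ p(x) log p(x).

For P = (3/14, 3/14, 2/7, 2/7):
H = -3/14 × log_e(3/14) -3/14 × log_e(3/14) -2/7 × log_e(2/7) -2/7 × log_e(2/7)
H = 1.3761 nats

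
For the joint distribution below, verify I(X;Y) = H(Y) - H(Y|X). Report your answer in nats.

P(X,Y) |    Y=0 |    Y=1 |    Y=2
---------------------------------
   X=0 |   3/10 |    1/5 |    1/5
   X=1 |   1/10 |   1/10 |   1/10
I(X;Y) = 0.0040 nats

Mutual information has multiple equivalent forms:
- I(X;Y) = H(X) - H(X|Y)
- I(X;Y) = H(Y) - H(Y|X)
- I(X;Y) = H(X) + H(Y) - H(X,Y)

Computing all quantities:
H(X) = 0.6109, H(Y) = 1.0889, H(X,Y) = 1.6957
H(X|Y) = 0.6068, H(Y|X) = 1.0849

Verification:
H(X) - H(X|Y) = 0.6109 - 0.6068 = 0.0040
H(Y) - H(Y|X) = 1.0889 - 1.0849 = 0.0040
H(X) + H(Y) - H(X,Y) = 0.6109 + 1.0889 - 1.6957 = 0.0040

All forms give I(X;Y) = 0.0040 nats. ✓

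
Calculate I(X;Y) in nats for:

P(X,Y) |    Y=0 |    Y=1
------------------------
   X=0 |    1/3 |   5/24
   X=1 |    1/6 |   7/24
0.0318 nats

Mutual information: I(X;Y) = H(X) + H(Y) - H(X,Y)

Marginals:
P(X) = (13/24, 11/24), H(X) = 0.6897 nats
P(Y) = (1/2, 1/2), H(Y) = 0.6931 nats

Joint entropy: H(X,Y) = 1.3510 nats

I(X;Y) = 0.6897 + 0.6931 - 1.3510 = 0.0318 nats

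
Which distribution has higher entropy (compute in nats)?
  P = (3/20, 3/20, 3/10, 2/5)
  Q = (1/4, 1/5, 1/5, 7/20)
Q

Computing entropies in nats:
H(P) = 1.2968
H(Q) = 1.3578

Distribution Q has higher entropy.

Intuition: The distribution closer to uniform (more spread out) has higher entropy.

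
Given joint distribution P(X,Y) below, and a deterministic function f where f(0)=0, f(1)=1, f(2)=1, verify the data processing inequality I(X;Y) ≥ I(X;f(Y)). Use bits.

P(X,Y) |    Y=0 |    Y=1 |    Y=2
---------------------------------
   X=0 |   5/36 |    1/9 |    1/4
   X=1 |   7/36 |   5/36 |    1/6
I(X;Y) = 0.0210, I(X;f(Y)) = 0.0101, inequality holds: 0.0210 ≥ 0.0101

Data Processing Inequality: For any Markov chain X → Y → Z, we have I(X;Y) ≥ I(X;Z).

Here Z = f(Y) is a deterministic function of Y, forming X → Y → Z.

Original I(X;Y) = 0.0210 bits

After applying f:
P(X,Z) where Z=f(Y):
- P(X,Z=0) = P(X,Y=0)
- P(X,Z=1) = P(X,Y=1) + P(X,Y=2)

I(X;Z) = I(X;f(Y)) = 0.0101 bits

Verification: 0.0210 ≥ 0.0101 ✓

Information cannot be created by processing; the function f can only lose information about X.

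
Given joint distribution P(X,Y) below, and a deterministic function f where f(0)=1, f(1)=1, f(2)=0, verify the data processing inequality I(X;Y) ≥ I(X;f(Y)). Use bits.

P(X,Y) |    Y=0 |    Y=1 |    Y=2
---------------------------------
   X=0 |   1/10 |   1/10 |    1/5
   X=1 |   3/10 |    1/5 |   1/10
I(X;Y) = 0.0955, I(X;f(Y)) = 0.0913, inequality holds: 0.0955 ≥ 0.0913

Data Processing Inequality: For any Markov chain X → Y → Z, we have I(X;Y) ≥ I(X;Z).

Here Z = f(Y) is a deterministic function of Y, forming X → Y → Z.

Original I(X;Y) = 0.0955 bits

After applying f:
P(X,Z) where Z=f(Y):
- P(X,Z=0) = P(X,Y=2)
- P(X,Z=1) = P(X,Y=0) + P(X,Y=1)

I(X;Z) = I(X;f(Y)) = 0.0913 bits

Verification: 0.0955 ≥ 0.0913 ✓

Information cannot be created by processing; the function f can only lose information about X.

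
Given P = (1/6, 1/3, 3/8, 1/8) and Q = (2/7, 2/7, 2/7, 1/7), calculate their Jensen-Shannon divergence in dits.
0.0053 dits

Jensen-Shannon divergence is:
JSD(P||Q) = 0.5 × D_KL(P||M) + 0.5 × D_KL(Q||M)
where M = 0.5 × (P + Q) is the mixture distribution.

M = 0.5 × (1/6, 1/3, 3/8, 1/8) + 0.5 × (2/7, 2/7, 2/7, 1/7) = (0.22619, 0.309524, 0.330357, 0.133929)

D_KL(P||M) = 0.0055 dits
D_KL(Q||M) = 0.0050 dits

JSD(P||Q) = 0.5 × 0.0055 + 0.5 × 0.0050 = 0.0053 dits

Unlike KL divergence, JSD is symmetric and bounded: 0 ≤ JSD ≤ log(2).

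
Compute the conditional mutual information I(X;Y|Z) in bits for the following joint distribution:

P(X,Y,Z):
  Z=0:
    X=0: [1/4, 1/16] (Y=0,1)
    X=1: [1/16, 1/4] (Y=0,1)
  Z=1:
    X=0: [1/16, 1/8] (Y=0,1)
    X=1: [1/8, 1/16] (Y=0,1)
0.2044 bits

Conditional mutual information: I(X;Y|Z) = H(X|Z) + H(Y|Z) - H(X,Y|Z)

H(Z) = 0.9544
H(X,Z) = 1.9544 → H(X|Z) = 1.0000
H(Y,Z) = 1.9544 → H(Y|Z) = 1.0000
H(X,Y,Z) = 2.7500 → H(X,Y|Z) = 1.7956

I(X;Y|Z) = 1.0000 + 1.0000 - 1.7956 = 0.2044 bits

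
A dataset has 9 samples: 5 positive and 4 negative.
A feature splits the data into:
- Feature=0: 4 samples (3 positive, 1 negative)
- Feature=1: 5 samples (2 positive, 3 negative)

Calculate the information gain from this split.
0.0911 bits

Information Gain = H(Y) - H(Y|Feature)

Before split:
P(positive) = 5/9 = 0.5556
H(Y) = 0.9911 bits

After split:
Feature=0: H = 0.8113 bits (weight = 4/9)
Feature=1: H = 0.9710 bits (weight = 5/9)
H(Y|Feature) = (4/9)×0.8113 + (5/9)×0.9710 = 0.9000 bits

Information Gain = 0.9911 - 0.9000 = 0.0911 bits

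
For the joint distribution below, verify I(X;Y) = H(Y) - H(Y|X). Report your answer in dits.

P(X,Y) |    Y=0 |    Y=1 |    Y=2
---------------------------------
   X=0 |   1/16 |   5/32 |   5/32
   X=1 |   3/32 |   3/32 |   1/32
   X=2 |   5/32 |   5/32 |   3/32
I(X;Y) = 0.0195 dits

Mutual information has multiple equivalent forms:
- I(X;Y) = H(X) - H(X|Y)
- I(X;Y) = H(Y) - H(Y|X)
- I(X;Y) = H(X) + H(Y) - H(X,Y)

Computing all quantities:
H(X) = 0.4631, H(Y) = 0.4717, H(X,Y) = 0.9153
H(X|Y) = 0.4436, H(Y|X) = 0.4522

Verification:
H(X) - H(X|Y) = 0.4631 - 0.4436 = 0.0195
H(Y) - H(Y|X) = 0.4717 - 0.4522 = 0.0195
H(X) + H(Y) - H(X,Y) = 0.4631 + 0.4717 - 0.9153 = 0.0195

All forms give I(X;Y) = 0.0195 dits. ✓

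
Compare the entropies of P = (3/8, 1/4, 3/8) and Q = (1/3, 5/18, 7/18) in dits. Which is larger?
Q

Computing entropies in dits:
H(P) = 0.4700
H(Q) = 0.4731

Distribution Q has higher entropy.

Intuition: The distribution closer to uniform (more spread out) has higher entropy.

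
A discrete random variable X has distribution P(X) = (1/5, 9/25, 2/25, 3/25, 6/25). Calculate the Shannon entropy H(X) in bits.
2.1477 bits

Shannon entropy is H(X) = -Σ p(x) log p(x).

For P = (1/5, 9/25, 2/25, 3/25, 6/25):
H = -1/5 × log_2(1/5) -9/25 × log_2(9/25) -2/25 × log_2(2/25) -3/25 × log_2(3/25) -6/25 × log_2(6/25)
H = 2.1477 bits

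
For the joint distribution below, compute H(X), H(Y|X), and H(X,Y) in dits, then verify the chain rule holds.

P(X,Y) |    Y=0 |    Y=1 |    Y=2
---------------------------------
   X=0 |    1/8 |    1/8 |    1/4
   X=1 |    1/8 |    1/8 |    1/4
H(X,Y) = 0.7526, H(X) = 0.3010, H(Y|X) = 0.4515 (all in dits)

Chain rule: H(X,Y) = H(X) + H(Y|X)

Left side — joint entropy directly:
H(X,Y) = -Σ p(x,y) log p(x,y) = 0.7526 dits

Right side — compute H(Y|X) from the conditional distributions:
P(X) = (1/2, 1/2), so H(X) = 0.3010 dits
H(Y|X) = Σ_x P(X=x) · H(Y|X=x):
  P(Y|X=0) = (1/4, 1/4, 1/2), H(Y|X=0) = 0.4515, weight P(X=0) = 1/2
  P(Y|X=1) = (1/4, 1/4, 1/2), H(Y|X=1) = 0.4515, weight P(X=1) = 1/2
H(Y|X) = 0.4515 dits

H(X) + H(Y|X) = 0.3010 + 0.4515 = 0.7526 dits

Both sides equal 0.7526 dits. ✓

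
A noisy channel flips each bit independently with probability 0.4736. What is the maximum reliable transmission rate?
0.0020 bits

For a binary symmetric channel (BSC) with error probability p:
Capacity C = 1 - H(p) bits per symbol

where H(p) = -p log₂(p) - (1-p) log₂(1-p) is the binary entropy function.

H(0.4736) = 0.9980 bits
C = 1 - 0.9980 = 0.0020 bits per symbol

This means we can reliably transmit up to 0.0020 bits of information per channel use.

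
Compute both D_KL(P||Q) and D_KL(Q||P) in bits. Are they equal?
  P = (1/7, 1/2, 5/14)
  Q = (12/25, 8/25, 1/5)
D_KL(P||Q) = 0.3709, D_KL(Q||P) = 0.4659

KL divergence is not symmetric: D_KL(P||Q) ≠ D_KL(Q||P) in general.

D_KL(P||Q) = 0.3709 bits
D_KL(Q||P) = 0.4659 bits

No, they are not equal!

This asymmetry is why KL divergence is not a true distance metric.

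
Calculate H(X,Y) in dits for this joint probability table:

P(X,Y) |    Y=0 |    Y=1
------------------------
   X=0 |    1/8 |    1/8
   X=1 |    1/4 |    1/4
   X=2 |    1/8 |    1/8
0.7526 dits

Joint entropy is H(X,Y) = -Σ_{x,y} p(x,y) log p(x,y).

Summing over all non-zero entries:
H(X,Y) = -[1/8·log_10(1/8) + 1/8·log_10(1/8) + 1/4·log_10(1/4) + 1/4·log_10(1/4) + 1/8·log_10(1/8) + 1/8·log_10(1/8)]
H(X,Y) = 0.7526 dits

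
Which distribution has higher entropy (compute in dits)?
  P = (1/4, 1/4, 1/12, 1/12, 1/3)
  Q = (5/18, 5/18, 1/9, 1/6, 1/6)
Q

Computing entropies in dits:
H(P) = 0.6399
H(Q) = 0.6745

Distribution Q has higher entropy.

Intuition: The distribution closer to uniform (more spread out) has higher entropy.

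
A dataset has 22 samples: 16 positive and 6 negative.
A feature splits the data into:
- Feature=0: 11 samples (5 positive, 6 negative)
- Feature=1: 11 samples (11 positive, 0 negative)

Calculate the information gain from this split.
0.3483 bits

Information Gain = H(Y) - H(Y|Feature)

Before split:
P(positive) = 16/22 = 0.7273
H(Y) = 0.8454 bits

After split:
Feature=0: H = 0.9940 bits (weight = 11/22)
Feature=1: H = 0.0000 bits (weight = 11/22)
H(Y|Feature) = (11/22)×0.9940 + (11/22)×0.0000 = 0.4970 bits

Information Gain = 0.8454 - 0.4970 = 0.3483 bits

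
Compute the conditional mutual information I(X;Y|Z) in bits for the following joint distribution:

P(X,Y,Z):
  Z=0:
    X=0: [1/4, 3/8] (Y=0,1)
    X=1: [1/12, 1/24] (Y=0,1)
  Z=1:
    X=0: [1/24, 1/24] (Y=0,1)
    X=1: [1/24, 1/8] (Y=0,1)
0.0327 bits

Conditional mutual information: I(X;Y|Z) = H(X|Z) + H(Y|Z) - H(X,Y|Z)

H(Z) = 0.8113
H(X,Z) = 1.5284 → H(X|Z) = 0.7171
H(Y,Z) = 1.7842 → H(Y|Z) = 0.9729
H(X,Y,Z) = 2.4685 → H(X,Y|Z) = 1.6573

I(X;Y|Z) = 0.7171 + 0.9729 - 1.6573 = 0.0327 bits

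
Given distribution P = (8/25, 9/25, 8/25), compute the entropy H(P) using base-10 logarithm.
0.4764 dits

Shannon entropy is H(X) = -Σ p(x) log p(x).

For P = (8/25, 9/25, 8/25):
H = -8/25 × log_10(8/25) -9/25 × log_10(9/25) -8/25 × log_10(8/25)
H = 0.4764 dits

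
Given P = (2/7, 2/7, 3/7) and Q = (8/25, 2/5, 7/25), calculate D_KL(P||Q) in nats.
0.0539 nats

KL divergence: D_KL(P||Q) = Σ p(x) log(p(x)/q(x))

Computing term by term:
  x=0: 2/7 × log_e[(2/7)/(8/25)] = 2/7 × -0.1133 = -0.0324
  x=1: 2/7 × log_e[(2/7)/(2/5)] = 2/7 × -0.3365 = -0.0961
  x=2: 3/7 × log_e[(3/7)/(7/25)] = 3/7 × 0.4257 = 0.1824

D_KL(P||Q) = 0.0539 nats

Note: KL divergence is always non-negative and equals 0 iff P = Q.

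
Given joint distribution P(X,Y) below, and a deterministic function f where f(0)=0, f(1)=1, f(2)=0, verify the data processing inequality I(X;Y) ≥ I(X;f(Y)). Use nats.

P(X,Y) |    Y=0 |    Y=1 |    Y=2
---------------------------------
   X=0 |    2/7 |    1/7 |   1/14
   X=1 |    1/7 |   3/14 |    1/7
I(X;Y) = 0.0436, I(X;f(Y)) = 0.0112, inequality holds: 0.0436 ≥ 0.0112

Data Processing Inequality: For any Markov chain X → Y → Z, we have I(X;Y) ≥ I(X;Z).

Here Z = f(Y) is a deterministic function of Y, forming X → Y → Z.

Original I(X;Y) = 0.0436 nats

After applying f:
P(X,Z) where Z=f(Y):
- P(X,Z=0) = P(X,Y=0) + P(X,Y=2)
- P(X,Z=1) = P(X,Y=1)

I(X;Z) = I(X;f(Y)) = 0.0112 nats

Verification: 0.0436 ≥ 0.0112 ✓

Information cannot be created by processing; the function f can only lose information about X.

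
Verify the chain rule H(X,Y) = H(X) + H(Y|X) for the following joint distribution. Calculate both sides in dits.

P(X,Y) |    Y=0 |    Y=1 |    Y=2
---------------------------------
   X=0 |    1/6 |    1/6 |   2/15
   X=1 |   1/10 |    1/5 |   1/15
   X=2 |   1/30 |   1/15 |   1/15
H(X,Y) = 0.9003, H(X) = 0.4439, H(Y|X) = 0.4564 (all in dits)

Chain rule: H(X,Y) = H(X) + H(Y|X)

Left side — joint entropy directly:
H(X,Y) = -Σ p(x,y) log p(x,y) = 0.9003 dits

Right side — compute H(Y|X) from the conditional distributions:
P(X) = (7/15, 11/30, 1/6), so H(X) = 0.4439 dits
H(Y|X) = Σ_x P(X=x) · H(Y|X=x):
  P(Y|X=0) = (5/14, 5/14, 2/7), H(Y|X=0) = 0.4748, weight P(X=0) = 7/15
  P(Y|X=1) = (3/11, 6/11, 2/11), H(Y|X=1) = 0.4321, weight P(X=1) = 11/30
  P(Y|X=2) = (1/5, 2/5, 2/5), H(Y|X=2) = 0.4581, weight P(X=2) = 1/6
H(Y|X) = 0.4564 dits

H(X) + H(Y|X) = 0.4439 + 0.4564 = 0.9003 dits

Both sides equal 0.9003 dits. ✓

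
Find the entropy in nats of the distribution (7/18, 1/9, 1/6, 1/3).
1.2763 nats

Shannon entropy is H(X) = -Σ p(x) log p(x).

For P = (7/18, 1/9, 1/6, 1/3):
H = -7/18 × log_e(7/18) -1/9 × log_e(1/9) -1/6 × log_e(1/6) -1/3 × log_e(1/3)
H = 1.2763 nats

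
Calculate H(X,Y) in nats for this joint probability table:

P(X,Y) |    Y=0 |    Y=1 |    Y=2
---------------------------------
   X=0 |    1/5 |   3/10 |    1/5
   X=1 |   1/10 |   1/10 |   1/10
1.6957 nats

Joint entropy is H(X,Y) = -Σ_{x,y} p(x,y) log p(x,y).

Summing over all non-zero entries:
H(X,Y) = -[1/5·log_e(1/5) + 3/10·log_e(3/10) + 1/5·log_e(1/5) + 1/10·log_e(1/10) + 1/10·log_e(1/10) + 1/10·log_e(1/10)]
H(X,Y) = 1.6957 nats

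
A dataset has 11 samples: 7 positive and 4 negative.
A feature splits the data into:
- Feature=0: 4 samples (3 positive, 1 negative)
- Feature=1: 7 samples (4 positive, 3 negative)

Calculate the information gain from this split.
0.0237 bits

Information Gain = H(Y) - H(Y|Feature)

Before split:
P(positive) = 7/11 = 0.6364
H(Y) = 0.9457 bits

After split:
Feature=0: H = 0.8113 bits (weight = 4/11)
Feature=1: H = 0.9852 bits (weight = 7/11)
H(Y|Feature) = (4/11)×0.8113 + (7/11)×0.9852 = 0.9220 bits

Information Gain = 0.9457 - 0.9220 = 0.0237 bits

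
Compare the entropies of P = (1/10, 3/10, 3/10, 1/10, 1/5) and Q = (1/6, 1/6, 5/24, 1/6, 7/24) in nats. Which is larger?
Q

Computing entropies in nats:
H(P) = 1.5048
H(Q) = 1.5820

Distribution Q has higher entropy.

Intuition: The distribution closer to uniform (more spread out) has higher entropy.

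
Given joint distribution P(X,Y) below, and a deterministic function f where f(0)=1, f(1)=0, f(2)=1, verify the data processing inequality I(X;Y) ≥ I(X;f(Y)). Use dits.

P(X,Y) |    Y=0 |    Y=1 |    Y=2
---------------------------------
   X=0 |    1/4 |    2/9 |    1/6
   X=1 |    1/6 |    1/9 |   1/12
I(X;Y) = 0.0010, I(X;f(Y)) = 0.0004, inequality holds: 0.0010 ≥ 0.0004

Data Processing Inequality: For any Markov chain X → Y → Z, we have I(X;Y) ≥ I(X;Z).

Here Z = f(Y) is a deterministic function of Y, forming X → Y → Z.

Original I(X;Y) = 0.0010 dits

After applying f:
P(X,Z) where Z=f(Y):
- P(X,Z=0) = P(X,Y=1)
- P(X,Z=1) = P(X,Y=0) + P(X,Y=2)

I(X;Z) = I(X;f(Y)) = 0.0004 dits

Verification: 0.0010 ≥ 0.0004 ✓

Information cannot be created by processing; the function f can only lose information about X.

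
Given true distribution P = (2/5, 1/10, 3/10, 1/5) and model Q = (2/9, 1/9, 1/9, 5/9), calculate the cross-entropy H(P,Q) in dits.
0.6940 dits

Cross-entropy: H(P,Q) = -Σ p(x) log q(x)

Alternatively: H(P,Q) = H(P) + D_KL(P||Q)
H(P) = 0.5558 dits
D_KL(P||Q) = 0.1382 dits

H(P,Q) = 0.5558 + 0.1382 = 0.6940 dits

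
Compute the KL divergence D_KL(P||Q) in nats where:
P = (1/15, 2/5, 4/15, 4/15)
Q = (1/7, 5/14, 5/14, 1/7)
0.0831 nats

KL divergence: D_KL(P||Q) = Σ p(x) log(p(x)/q(x))

Computing term by term:
  x=0: 1/15 × log_e[(1/15)/(1/7)] = 1/15 × -0.7621 = -0.0508
  x=1: 2/5 × log_e[(2/5)/(5/14)] = 2/5 × 0.1133 = 0.0453
  x=2: 4/15 × log_e[(4/15)/(5/14)] = 4/15 × -0.2921 = -0.0779
  x=3: 4/15 × log_e[(4/15)/(1/7)] = 4/15 × 0.6242 = 0.1664

D_KL(P||Q) = 0.0831 nats

Note: KL divergence is always non-negative and equals 0 iff P = Q.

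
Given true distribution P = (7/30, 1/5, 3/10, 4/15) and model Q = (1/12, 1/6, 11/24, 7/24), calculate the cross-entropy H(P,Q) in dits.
0.6518 dits

Cross-entropy: H(P,Q) = -Σ p(x) log q(x)

Alternatively: H(P,Q) = H(P) + D_KL(P||Q)
H(P) = 0.5972 dits
D_KL(P||Q) = 0.0546 dits

H(P,Q) = 0.5972 + 0.0546 = 0.6518 dits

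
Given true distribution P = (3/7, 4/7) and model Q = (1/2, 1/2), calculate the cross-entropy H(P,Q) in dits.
0.3010 dits

Cross-entropy: H(P,Q) = -Σ p(x) log q(x)

Alternatively: H(P,Q) = H(P) + D_KL(P||Q)
H(P) = 0.2966 dits
D_KL(P||Q) = 0.0044 dits

H(P,Q) = 0.2966 + 0.0044 = 0.3010 dits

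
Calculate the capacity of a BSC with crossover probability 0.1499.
0.3904 bits

For a binary symmetric channel (BSC) with error probability p:
Capacity C = 1 - H(p) bits per symbol

where H(p) = -p log₂(p) - (1-p) log₂(1-p) is the binary entropy function.

H(0.1499) = 0.6096 bits
C = 1 - 0.6096 = 0.3904 bits per symbol

This means we can reliably transmit up to 0.3904 bits of information per channel use.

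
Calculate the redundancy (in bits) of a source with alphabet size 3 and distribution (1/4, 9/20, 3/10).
0.0455 bits

Redundancy measures how far a source is from maximum entropy:
R = H_max - H(X)

Maximum entropy for 3 symbols: H_max = log_2(3) = 1.5850 bits
Actual entropy: H(X) = 1.5395 bits
Redundancy: R = 1.5850 - 1.5395 = 0.0455 bits

This redundancy represents potential for compression: the source could be compressed by 0.0455 bits per symbol.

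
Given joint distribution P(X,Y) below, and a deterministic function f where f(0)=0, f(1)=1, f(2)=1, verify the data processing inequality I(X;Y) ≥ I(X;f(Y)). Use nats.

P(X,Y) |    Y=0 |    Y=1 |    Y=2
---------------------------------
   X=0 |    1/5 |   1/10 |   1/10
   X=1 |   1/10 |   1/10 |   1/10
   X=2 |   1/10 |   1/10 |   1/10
I(X;Y) = 0.0138, I(X;f(Y)) = 0.0138, inequality holds: 0.0138 ≥ 0.0138

Data Processing Inequality: For any Markov chain X → Y → Z, we have I(X;Y) ≥ I(X;Z).

Here Z = f(Y) is a deterministic function of Y, forming X → Y → Z.

Original I(X;Y) = 0.0138 nats

After applying f:
P(X,Z) where Z=f(Y):
- P(X,Z=0) = P(X,Y=0)
- P(X,Z=1) = P(X,Y=1) + P(X,Y=2)

I(X;Z) = I(X;f(Y)) = 0.0138 nats

Verification: 0.0138 ≥ 0.0138 ✓

Information cannot be created by processing; the function f can only lose information about X.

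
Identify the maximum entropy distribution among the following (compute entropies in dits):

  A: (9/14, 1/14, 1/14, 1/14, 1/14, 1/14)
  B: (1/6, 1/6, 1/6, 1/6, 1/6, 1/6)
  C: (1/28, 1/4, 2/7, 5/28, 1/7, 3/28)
B

For a discrete distribution over n outcomes, entropy is maximized by the uniform distribution.

Computing entropies:
H(A) = 0.5327 dits
H(B) = 0.7782 dits
H(C) = 0.7159 dits

The uniform distribution (where all probabilities equal 1/6) achieves the maximum entropy of log_10(6) = 0.7782 dits.

Distribution B has the highest entropy.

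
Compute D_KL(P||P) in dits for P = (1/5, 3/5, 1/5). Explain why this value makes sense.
0.0000 dits

KL divergence satisfies the Gibbs inequality: D_KL(P||Q) ≥ 0 for all distributions P, Q.

D_KL(P||Q) = Σ p(x) log(p(x)/q(x))
Each term is p(x) × log_10(p(x)/p(x)) = p(x) × log_10(1) = 0, so the sum is 0.
D_KL(P||Q) = 0.0000 dits

When P = Q, the KL divergence is exactly 0, as there is no 'divergence' between identical distributions.

This non-negativity is a fundamental property: relative entropy cannot be negative because it measures how different Q is from P.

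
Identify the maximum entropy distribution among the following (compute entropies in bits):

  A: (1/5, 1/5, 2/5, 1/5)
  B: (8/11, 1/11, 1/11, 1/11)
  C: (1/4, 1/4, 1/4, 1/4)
C

For a discrete distribution over n outcomes, entropy is maximized by the uniform distribution.

Computing entropies:
H(A) = 1.9219 bits
H(B) = 1.2776 bits
H(C) = 2.0000 bits

The uniform distribution (where all probabilities equal 1/4) achieves the maximum entropy of log_2(4) = 2.0000 bits.

Distribution C has the highest entropy.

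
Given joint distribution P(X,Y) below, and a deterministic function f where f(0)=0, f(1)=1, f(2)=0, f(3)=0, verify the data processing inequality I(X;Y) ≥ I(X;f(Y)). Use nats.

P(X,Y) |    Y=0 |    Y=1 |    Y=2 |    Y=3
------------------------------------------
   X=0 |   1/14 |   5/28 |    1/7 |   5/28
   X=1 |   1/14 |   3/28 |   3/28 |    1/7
I(X;Y) = 0.0033, I(X;f(Y)) = 0.0024, inequality holds: 0.0033 ≥ 0.0024

Data Processing Inequality: For any Markov chain X → Y → Z, we have I(X;Y) ≥ I(X;Z).

Here Z = f(Y) is a deterministic function of Y, forming X → Y → Z.

Original I(X;Y) = 0.0033 nats

After applying f:
P(X,Z) where Z=f(Y):
- P(X,Z=0) = P(X,Y=0) + P(X,Y=2) + P(X,Y=3)
- P(X,Z=1) = P(X,Y=1)

I(X;Z) = I(X;f(Y)) = 0.0024 nats

Verification: 0.0033 ≥ 0.0024 ✓

Information cannot be created by processing; the function f can only lose information about X.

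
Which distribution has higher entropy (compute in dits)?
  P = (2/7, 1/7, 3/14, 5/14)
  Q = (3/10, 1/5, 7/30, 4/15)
Q

Computing entropies in dits:
H(P) = 0.5792
H(Q) = 0.5972

Distribution Q has higher entropy.

Intuition: The distribution closer to uniform (more spread out) has higher entropy.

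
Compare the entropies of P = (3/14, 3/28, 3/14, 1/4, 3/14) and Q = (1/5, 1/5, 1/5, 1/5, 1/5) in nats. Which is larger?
Q

Computing entropies in nats:
H(P) = 1.5762
H(Q) = 1.6094

Distribution Q has higher entropy.

Intuition: The distribution closer to uniform (more spread out) has higher entropy.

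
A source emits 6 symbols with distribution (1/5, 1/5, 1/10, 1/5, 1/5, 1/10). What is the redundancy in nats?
0.0437 nats

Redundancy measures how far a source is from maximum entropy:
R = H_max - H(X)

Maximum entropy for 6 symbols: H_max = log_e(6) = 1.7918 nats
Actual entropy: H(X) = 1.7481 nats
Redundancy: R = 1.7918 - 1.7481 = 0.0437 nats

This redundancy represents potential for compression: the source could be compressed by 0.0437 nats per symbol.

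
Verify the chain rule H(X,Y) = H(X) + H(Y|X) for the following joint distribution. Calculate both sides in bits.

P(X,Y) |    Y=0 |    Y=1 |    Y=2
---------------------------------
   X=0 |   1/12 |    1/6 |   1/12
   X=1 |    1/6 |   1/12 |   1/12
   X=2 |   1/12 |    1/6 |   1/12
H(X,Y) = 3.0850, H(X) = 1.5850, H(Y|X) = 1.5000 (all in bits)

Chain rule: H(X,Y) = H(X) + H(Y|X)

Left side — joint entropy directly:
H(X,Y) = -Σ p(x,y) log p(x,y) = 3.0850 bits

Right side — compute H(Y|X) from the conditional distributions:
P(X) = (1/3, 1/3, 1/3), so H(X) = 1.5850 bits
H(Y|X) = Σ_x P(X=x) · H(Y|X=x):
  P(Y|X=0) = (1/4, 1/2, 1/4), H(Y|X=0) = 1.5000, weight P(X=0) = 1/3
  P(Y|X=1) = (1/2, 1/4, 1/4), H(Y|X=1) = 1.5000, weight P(X=1) = 1/3
  P(Y|X=2) = (1/4, 1/2, 1/4), H(Y|X=2) = 1.5000, weight P(X=2) = 1/3
H(Y|X) = 1.5000 bits

H(X) + H(Y|X) = 1.5850 + 1.5000 = 3.0850 bits

Both sides equal 3.0850 bits. ✓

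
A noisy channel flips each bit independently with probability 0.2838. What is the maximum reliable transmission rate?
0.1394 bits

For a binary symmetric channel (BSC) with error probability p:
Capacity C = 1 - H(p) bits per symbol

where H(p) = -p log₂(p) - (1-p) log₂(1-p) is the binary entropy function.

H(0.2838) = 0.8606 bits
C = 1 - 0.8606 = 0.1394 bits per symbol

This means we can reliably transmit up to 0.1394 bits of information per channel use.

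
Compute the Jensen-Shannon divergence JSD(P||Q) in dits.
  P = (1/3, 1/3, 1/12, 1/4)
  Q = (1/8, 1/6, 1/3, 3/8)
0.0370 dits

Jensen-Shannon divergence is:
JSD(P||Q) = 0.5 × D_KL(P||M) + 0.5 × D_KL(Q||M)
where M = 0.5 × (P + Q) is the mixture distribution.

M = 0.5 × (1/3, 1/3, 1/12, 1/4) + 0.5 × (1/8, 1/6, 1/3, 3/8) = (0.229167, 1/4, 5/24, 5/16)

D_KL(P||M) = 0.0385 dits
D_KL(Q||M) = 0.0355 dits

JSD(P||Q) = 0.5 × 0.0385 + 0.5 × 0.0355 = 0.0370 dits

Unlike KL divergence, JSD is symmetric and bounded: 0 ≤ JSD ≤ log(2).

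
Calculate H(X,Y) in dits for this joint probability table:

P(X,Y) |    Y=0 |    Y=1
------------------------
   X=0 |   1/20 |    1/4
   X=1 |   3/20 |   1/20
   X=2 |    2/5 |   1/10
0.6634 dits

Joint entropy is H(X,Y) = -Σ_{x,y} p(x,y) log p(x,y).

Summing over all non-zero entries:
H(X,Y) = -[1/20·log_10(1/20) + 1/4·log_10(1/4) + 3/20·log_10(3/20) + 1/20·log_10(1/20) + 2/5·log_10(2/5) + 1/10·log_10(1/10)]
H(X,Y) = 0.6634 dits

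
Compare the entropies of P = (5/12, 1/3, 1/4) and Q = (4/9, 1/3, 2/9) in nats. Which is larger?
P

Computing entropies in nats:
H(P) = 1.0776
H(Q) = 1.0609

Distribution P has higher entropy.

Intuition: The distribution closer to uniform (more spread out) has higher entropy.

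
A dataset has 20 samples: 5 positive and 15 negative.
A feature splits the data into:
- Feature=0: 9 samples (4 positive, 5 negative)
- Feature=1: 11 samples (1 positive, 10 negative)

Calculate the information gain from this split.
0.1236 bits

Information Gain = H(Y) - H(Y|Feature)

Before split:
P(positive) = 5/20 = 0.2500
H(Y) = 0.8113 bits

After split:
Feature=0: H = 0.9911 bits (weight = 9/20)
Feature=1: H = 0.4395 bits (weight = 11/20)
H(Y|Feature) = (9/20)×0.9911 + (11/20)×0.4395 = 0.6877 bits

Information Gain = 0.8113 - 0.6877 = 0.1236 bits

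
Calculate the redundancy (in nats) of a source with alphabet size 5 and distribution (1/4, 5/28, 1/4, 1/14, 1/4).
0.0736 nats

Redundancy measures how far a source is from maximum entropy:
R = H_max - H(X)

Maximum entropy for 5 symbols: H_max = log_e(5) = 1.6094 nats
Actual entropy: H(X) = 1.5359 nats
Redundancy: R = 1.6094 - 1.5359 = 0.0736 nats

This redundancy represents potential for compression: the source could be compressed by 0.0736 nats per symbol.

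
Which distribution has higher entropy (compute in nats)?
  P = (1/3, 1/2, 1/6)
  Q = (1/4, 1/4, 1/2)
Q

Computing entropies in nats:
H(P) = 1.0114
H(Q) = 1.0397

Distribution Q has higher entropy.

Intuition: The distribution closer to uniform (more spread out) has higher entropy.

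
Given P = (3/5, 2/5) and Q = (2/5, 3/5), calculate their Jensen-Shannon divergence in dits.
0.0087 dits

Jensen-Shannon divergence is:
JSD(P||Q) = 0.5 × D_KL(P||M) + 0.5 × D_KL(Q||M)
where M = 0.5 × (P + Q) is the mixture distribution.

M = 0.5 × (3/5, 2/5) + 0.5 × (2/5, 3/5) = (1/2, 1/2)

D_KL(P||M) = 0.0087 dits
D_KL(Q||M) = 0.0087 dits

JSD(P||Q) = 0.5 × 0.0087 + 0.5 × 0.0087 = 0.0087 dits

Unlike KL divergence, JSD is symmetric and bounded: 0 ≤ JSD ≤ log(2).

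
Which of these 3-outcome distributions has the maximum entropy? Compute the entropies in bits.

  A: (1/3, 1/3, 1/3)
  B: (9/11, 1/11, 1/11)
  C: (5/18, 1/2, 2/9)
A

For a discrete distribution over n outcomes, entropy is maximized by the uniform distribution.

Computing entropies:
H(A) = 1.5850 bits
H(B) = 0.8659 bits
H(C) = 1.4955 bits

The uniform distribution (where all probabilities equal 1/3) achieves the maximum entropy of log_2(3) = 1.5850 bits.

Distribution A has the highest entropy.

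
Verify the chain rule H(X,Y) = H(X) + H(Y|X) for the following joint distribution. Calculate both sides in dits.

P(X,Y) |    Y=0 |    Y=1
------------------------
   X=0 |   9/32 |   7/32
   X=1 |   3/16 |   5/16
H(X,Y) = 0.5935, H(X) = 0.3010, H(Y|X) = 0.2925 (all in dits)

Chain rule: H(X,Y) = H(X) + H(Y|X)

Left side — joint entropy directly:
H(X,Y) = -Σ p(x,y) log p(x,y) = 0.5935 dits

Right side — compute H(Y|X) from the conditional distributions:
P(X) = (1/2, 1/2), so H(X) = 0.3010 dits
H(Y|X) = Σ_x P(X=x) · H(Y|X=x):
  P(Y|X=0) = (9/16, 7/16), H(Y|X=0) = 0.2976, weight P(X=0) = 1/2
  P(Y|X=1) = (3/8, 5/8), H(Y|X=1) = 0.2873, weight P(X=1) = 1/2
H(Y|X) = 0.2925 dits

H(X) + H(Y|X) = 0.3010 + 0.2925 = 0.5935 dits

Both sides equal 0.5935 dits. ✓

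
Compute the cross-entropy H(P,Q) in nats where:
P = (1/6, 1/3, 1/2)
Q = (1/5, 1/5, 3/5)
1.0601 nats

Cross-entropy: H(P,Q) = -Σ p(x) log q(x)

Alternatively: H(P,Q) = H(P) + D_KL(P||Q)
H(P) = 1.0114 nats
D_KL(P||Q) = 0.0487 nats

H(P,Q) = 1.0114 + 0.0487 = 1.0601 nats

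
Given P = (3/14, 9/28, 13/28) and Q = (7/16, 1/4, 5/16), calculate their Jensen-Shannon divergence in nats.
0.0292 nats

Jensen-Shannon divergence is:
JSD(P||Q) = 0.5 × D_KL(P||M) + 0.5 × D_KL(Q||M)
where M = 0.5 × (P + Q) is the mixture distribution.

M = 0.5 × (3/14, 9/28, 13/28) + 0.5 × (7/16, 1/4, 5/16) = (0.325893, 2/7, 0.388393)

D_KL(P||M) = 0.0309 nats
D_KL(Q||M) = 0.0275 nats

JSD(P||Q) = 0.5 × 0.0309 + 0.5 × 0.0275 = 0.0292 nats

Unlike KL divergence, JSD is symmetric and bounded: 0 ≤ JSD ≤ log(2).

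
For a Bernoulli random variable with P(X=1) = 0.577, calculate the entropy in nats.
0.6812 nats

The binary entropy function is:
H(p) = -p log(p) - (1-p) log(1-p)

H(0.577) = -0.577 × log_e(0.577) - 0.423 × log_e(0.423)
H(0.577) = 0.6812 nats

Note: Binary entropy is maximized at p=0.5 (H=1 bit) and minimized at p=0 or p=1 (H=0).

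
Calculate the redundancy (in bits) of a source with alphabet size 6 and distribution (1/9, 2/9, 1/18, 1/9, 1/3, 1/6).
0.2075 bits

Redundancy measures how far a source is from maximum entropy:
R = H_max - H(X)

Maximum entropy for 6 symbols: H_max = log_2(6) = 2.5850 bits
Actual entropy: H(X) = 2.3774 bits
Redundancy: R = 2.5850 - 2.3774 = 0.2075 bits

This redundancy represents potential for compression: the source could be compressed by 0.2075 bits per symbol.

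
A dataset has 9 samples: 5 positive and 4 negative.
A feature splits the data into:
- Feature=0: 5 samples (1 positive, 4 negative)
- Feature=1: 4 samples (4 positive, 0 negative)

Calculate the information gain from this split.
0.5900 bits

Information Gain = H(Y) - H(Y|Feature)

Before split:
P(positive) = 5/9 = 0.5556
H(Y) = 0.9911 bits

After split:
Feature=0: H = 0.7219 bits (weight = 5/9)
Feature=1: H = 0.0000 bits (weight = 4/9)
H(Y|Feature) = (5/9)×0.7219 + (4/9)×0.0000 = 0.4011 bits

Information Gain = 0.9911 - 0.4011 = 0.5900 bits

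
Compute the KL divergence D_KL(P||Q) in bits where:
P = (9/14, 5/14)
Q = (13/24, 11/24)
0.0303 bits

KL divergence: D_KL(P||Q) = Σ p(x) log(p(x)/q(x))

Computing term by term:
  x=0: 9/14 × log_2[(9/14)/(13/24)] = 9/14 × 0.2471 = 0.1588
  x=1: 5/14 × log_2[(5/14)/(11/24)] = 5/14 × -0.3599 = -0.1285

D_KL(P||Q) = 0.0303 bits

Note: KL divergence is always non-negative and equals 0 iff P = Q.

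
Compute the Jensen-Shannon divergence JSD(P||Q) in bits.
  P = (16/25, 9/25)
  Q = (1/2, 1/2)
0.0145 bits

Jensen-Shannon divergence is:
JSD(P||Q) = 0.5 × D_KL(P||M) + 0.5 × D_KL(Q||M)
where M = 0.5 × (P + Q) is the mixture distribution.

M = 0.5 × (16/25, 9/25) + 0.5 × (1/2, 1/2) = (0.57, 0.43)

D_KL(P||M) = 0.0147 bits
D_KL(Q||M) = 0.0143 bits

JSD(P||Q) = 0.5 × 0.0147 + 0.5 × 0.0143 = 0.0145 bits

Unlike KL divergence, JSD is symmetric and bounded: 0 ≤ JSD ≤ log(2).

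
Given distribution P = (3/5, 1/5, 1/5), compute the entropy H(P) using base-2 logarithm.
1.3710 bits

Shannon entropy is H(X) = -Σ p(x) log p(x).

For P = (3/5, 1/5, 1/5):
H = -3/5 × log_2(3/5) -1/5 × log_2(1/5) -1/5 × log_2(1/5)
H = 1.3710 bits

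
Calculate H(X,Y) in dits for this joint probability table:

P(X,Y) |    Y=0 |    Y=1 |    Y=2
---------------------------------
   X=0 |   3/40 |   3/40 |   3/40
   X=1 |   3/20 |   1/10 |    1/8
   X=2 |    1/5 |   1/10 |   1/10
0.9294 dits

Joint entropy is H(X,Y) = -Σ_{x,y} p(x,y) log p(x,y).

Summing over all non-zero entries:
H(X,Y) = -[3/40·log_10(3/40) + 3/40·log_10(3/40) + 3/40·log_10(3/40) + 3/20·log_10(3/20) + 1/10·log_10(1/10) + 1/8·log_10(1/8) + 1/5·log_10(1/5) + 1/10·log_10(1/10) + 1/10·log_10(1/10)]
H(X,Y) = 0.9294 dits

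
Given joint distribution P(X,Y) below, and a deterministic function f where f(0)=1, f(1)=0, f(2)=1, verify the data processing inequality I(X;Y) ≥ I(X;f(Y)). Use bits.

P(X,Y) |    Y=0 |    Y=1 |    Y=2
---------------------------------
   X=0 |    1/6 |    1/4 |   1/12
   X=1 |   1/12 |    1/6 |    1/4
I(X;Y) = 0.0954, I(X;f(Y)) = 0.0207, inequality holds: 0.0954 ≥ 0.0207

Data Processing Inequality: For any Markov chain X → Y → Z, we have I(X;Y) ≥ I(X;Z).

Here Z = f(Y) is a deterministic function of Y, forming X → Y → Z.

Original I(X;Y) = 0.0954 bits

After applying f:
P(X,Z) where Z=f(Y):
- P(X,Z=0) = P(X,Y=1)
- P(X,Z=1) = P(X,Y=0) + P(X,Y=2)

I(X;Z) = I(X;f(Y)) = 0.0207 bits

Verification: 0.0954 ≥ 0.0207 ✓

Information cannot be created by processing; the function f can only lose information about X.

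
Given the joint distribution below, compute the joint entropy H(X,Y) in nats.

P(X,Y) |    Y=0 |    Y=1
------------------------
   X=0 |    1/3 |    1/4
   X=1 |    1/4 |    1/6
1.3580 nats

Joint entropy is H(X,Y) = -Σ_{x,y} p(x,y) log p(x,y).

Summing over all non-zero entries:
H(X,Y) = -[1/3·log_e(1/3) + 1/4·log_e(1/4) + 1/4·log_e(1/4) + 1/6·log_e(1/6)]
H(X,Y) = 1.3580 nats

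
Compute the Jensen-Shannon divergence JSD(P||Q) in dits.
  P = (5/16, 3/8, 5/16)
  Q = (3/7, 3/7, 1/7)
0.0094 dits

Jensen-Shannon divergence is:
JSD(P||Q) = 0.5 × D_KL(P||M) + 0.5 × D_KL(Q||M)
where M = 0.5 × (P + Q) is the mixture distribution.

M = 0.5 × (5/16, 3/8, 5/16) + 0.5 × (3/7, 3/7, 1/7) = (0.370536, 0.401786, 0.227679)

D_KL(P||M) = 0.0086 dits
D_KL(Q||M) = 0.0102 dits

JSD(P||Q) = 0.5 × 0.0086 + 0.5 × 0.0102 = 0.0094 dits

Unlike KL divergence, JSD is symmetric and bounded: 0 ≤ JSD ≤ log(2).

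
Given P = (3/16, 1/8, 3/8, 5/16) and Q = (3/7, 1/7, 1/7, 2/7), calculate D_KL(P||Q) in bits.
0.3148 bits

KL divergence: D_KL(P||Q) = Σ p(x) log(p(x)/q(x))

Computing term by term:
  x=0: 3/16 × log_2[(3/16)/(3/7)] = 3/16 × -1.1926 = -0.2236
  x=1: 1/8 × log_2[(1/8)/(1/7)] = 1/8 × -0.1926 = -0.0241
  x=2: 3/8 × log_2[(3/8)/(1/7)] = 3/8 × 1.3923 = 0.5221
  x=3: 5/16 × log_2[(5/16)/(2/7)] = 5/16 × 0.1293 = 0.0404

D_KL(P||Q) = 0.3148 bits

Note: KL divergence is always non-negative and equals 0 iff P = Q.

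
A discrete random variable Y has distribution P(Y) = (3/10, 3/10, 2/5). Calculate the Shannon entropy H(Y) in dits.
0.4729 dits

Shannon entropy is H(X) = -Σ p(x) log p(x).

For P = (3/10, 3/10, 2/5):
H = -3/10 × log_10(3/10) -3/10 × log_10(3/10) -2/5 × log_10(2/5)
H = 0.4729 dits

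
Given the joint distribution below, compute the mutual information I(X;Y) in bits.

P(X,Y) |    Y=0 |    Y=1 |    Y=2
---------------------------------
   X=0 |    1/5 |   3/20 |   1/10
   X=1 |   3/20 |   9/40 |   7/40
0.0238 bits

Mutual information: I(X;Y) = H(X) + H(Y) - H(X,Y)

Marginals:
P(X) = (9/20, 11/20), H(X) = 0.9928 bits
P(Y) = (7/20, 3/8, 11/40), H(Y) = 1.5729 bits

Joint entropy: H(X,Y) = 2.5419 bits

I(X;Y) = 0.9928 + 1.5729 - 2.5419 = 0.0238 bits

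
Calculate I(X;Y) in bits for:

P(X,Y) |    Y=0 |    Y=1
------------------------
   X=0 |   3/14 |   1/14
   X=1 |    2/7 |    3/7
0.0747 bits

Mutual information: I(X;Y) = H(X) + H(Y) - H(X,Y)

Marginals:
P(X) = (2/7, 5/7), H(X) = 0.8631 bits
P(Y) = (1/2, 1/2), H(Y) = 1.0000 bits

Joint entropy: H(X,Y) = 1.7885 bits

I(X;Y) = 0.8631 + 1.0000 - 1.7885 = 0.0747 bits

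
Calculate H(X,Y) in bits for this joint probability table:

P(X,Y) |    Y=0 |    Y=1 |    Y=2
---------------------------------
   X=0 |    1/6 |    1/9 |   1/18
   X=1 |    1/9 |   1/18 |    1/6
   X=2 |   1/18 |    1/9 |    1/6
3.0441 bits

Joint entropy is H(X,Y) = -Σ_{x,y} p(x,y) log p(x,y).

Summing over all non-zero entries:
H(X,Y) = -[1/6·log_2(1/6) + 1/9·log_2(1/9) + 1/18·log_2(1/18) + 1/9·log_2(1/9) + 1/18·log_2(1/18) + 1/6·log_2(1/6) + 1/18·log_2(1/18) + 1/9·log_2(1/9) + 1/6·log_2(1/6)]
H(X,Y) = 3.0441 bits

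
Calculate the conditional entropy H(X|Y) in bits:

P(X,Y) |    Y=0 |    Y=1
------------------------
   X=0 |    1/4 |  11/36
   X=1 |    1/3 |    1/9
0.9233 bits

Using the chain rule: H(X|Y) = H(X,Y) - H(Y)

First, compute H(X,Y) = 1.9032 bits

Marginal P(Y) = (7/12, 5/12)
H(Y) = 0.9799 bits

H(X|Y) = H(X,Y) - H(Y) = 1.9032 - 0.9799 = 0.9233 bits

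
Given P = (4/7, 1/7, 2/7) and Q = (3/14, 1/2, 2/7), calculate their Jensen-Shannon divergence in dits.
0.0411 dits

Jensen-Shannon divergence is:
JSD(P||Q) = 0.5 × D_KL(P||M) + 0.5 × D_KL(Q||M)
where M = 0.5 × (P + Q) is the mixture distribution.

M = 0.5 × (4/7, 1/7, 2/7) + 0.5 × (3/14, 1/2, 2/7) = (11/28, 9/28, 2/7)

D_KL(P||M) = 0.0427 dits
D_KL(Q||M) = 0.0395 dits

JSD(P||Q) = 0.5 × 0.0427 + 0.5 × 0.0395 = 0.0411 dits

Unlike KL divergence, JSD is symmetric and bounded: 0 ≤ JSD ≤ log(2).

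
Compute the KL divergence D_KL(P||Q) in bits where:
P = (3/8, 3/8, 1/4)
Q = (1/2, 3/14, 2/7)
0.0990 bits

KL divergence: D_KL(P||Q) = Σ p(x) log(p(x)/q(x))

Computing term by term:
  x=0: 3/8 × log_2[(3/8)/(1/2)] = 3/8 × -0.4150 = -0.1556
  x=1: 3/8 × log_2[(3/8)/(3/14)] = 3/8 × 0.8074 = 0.3028
  x=2: 1/4 × log_2[(1/4)/(2/7)] = 1/4 × -0.1926 = -0.0482

D_KL(P||Q) = 0.0990 bits

Note: KL divergence is always non-negative and equals 0 iff P = Q.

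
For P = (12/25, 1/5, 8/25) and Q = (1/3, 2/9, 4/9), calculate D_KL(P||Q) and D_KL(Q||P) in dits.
D_KL(P||Q) = 0.0212, D_KL(Q||P) = 0.0208

KL divergence is not symmetric: D_KL(P||Q) ≠ D_KL(Q||P) in general.

D_KL(P||Q) = 0.0212 dits
D_KL(Q||P) = 0.0208 dits

No, they are not equal!

This asymmetry is why KL divergence is not a true distance metric.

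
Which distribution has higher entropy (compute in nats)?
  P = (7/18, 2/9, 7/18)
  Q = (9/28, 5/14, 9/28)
Q

Computing entropies in nats:
H(P) = 1.0688
H(Q) = 1.0974

Distribution Q has higher entropy.

Intuition: The distribution closer to uniform (more spread out) has higher entropy.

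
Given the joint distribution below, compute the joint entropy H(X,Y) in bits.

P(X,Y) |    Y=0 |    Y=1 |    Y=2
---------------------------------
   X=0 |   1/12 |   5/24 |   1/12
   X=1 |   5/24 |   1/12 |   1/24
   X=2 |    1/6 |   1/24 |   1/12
2.9508 bits

Joint entropy is H(X,Y) = -Σ_{x,y} p(x,y) log p(x,y).

Summing over all non-zero entries:
H(X,Y) = -[1/12·log_2(1/12) + 5/24·log_2(5/24) + 1/12·log_2(1/12) + 5/24·log_2(5/24) + 1/12·log_2(1/12) + 1/24·log_2(1/24) + 1/6·log_2(1/6) + 1/24·log_2(1/24) + 1/12·log_2(1/12)]
H(X,Y) = 2.9508 bits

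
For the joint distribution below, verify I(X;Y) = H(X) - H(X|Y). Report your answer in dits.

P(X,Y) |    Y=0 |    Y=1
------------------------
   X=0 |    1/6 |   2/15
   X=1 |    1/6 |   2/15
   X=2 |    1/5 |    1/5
I(X;Y) = 0.0006 dits

Mutual information has multiple equivalent forms:
- I(X;Y) = H(X) - H(X|Y)
- I(X;Y) = H(Y) - H(Y|X)
- I(X;Y) = H(X) + H(Y) - H(X,Y)

Computing all quantities:
H(X) = 0.4729, H(Y) = 0.3001, H(X,Y) = 0.7723
H(X|Y) = 0.4723, H(Y|X) = 0.2994

Verification:
H(X) - H(X|Y) = 0.4729 - 0.4723 = 0.0006
H(Y) - H(Y|X) = 0.3001 - 0.2994 = 0.0006
H(X) + H(Y) - H(X,Y) = 0.4729 + 0.3001 - 0.7723 = 0.0006

All forms give I(X;Y) = 0.0006 dits. ✓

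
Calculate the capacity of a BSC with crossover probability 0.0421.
0.7482 bits

For a binary symmetric channel (BSC) with error probability p:
Capacity C = 1 - H(p) bits per symbol

where H(p) = -p log₂(p) - (1-p) log₂(1-p) is the binary entropy function.

H(0.0421) = 0.2518 bits
C = 1 - 0.2518 = 0.7482 bits per symbol

This means we can reliably transmit up to 0.7482 bits of information per channel use.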